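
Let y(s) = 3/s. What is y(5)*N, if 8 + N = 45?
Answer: 111/5 ≈ 22.200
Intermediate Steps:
N = 37 (N = -8 + 45 = 37)
y(5)*N = (3/5)*37 = 111/5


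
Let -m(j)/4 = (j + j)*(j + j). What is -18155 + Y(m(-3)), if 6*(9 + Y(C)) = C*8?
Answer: -18356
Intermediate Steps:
m(j) = -16*j² (m(j) = -4*(j + j)*(j + j) = -4*2*j*2*j = -16*j²)
Y(C) = -9 + 4*C/3 (Y(C) = -9 + (C*8)/6 = -9 + (8*C)/6 = -9 + 4*C/3)
-18155 + Y(m(-3)) = -18155 + (-9 + 4*(-16*(-3)²)/3) = -18155 + (-9 + 4*(-16*9)/3) = -18155 + (-9 + (4/3)*(-144)) = -18155 + (-9 - 192) = -18155 - 201 = -18356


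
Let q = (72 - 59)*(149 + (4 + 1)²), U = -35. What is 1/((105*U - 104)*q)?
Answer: -1/8548098 ≈ -1.1699e-7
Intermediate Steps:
q = 2262 (q = 13*(149 + 5²) = 13*(149 + 25) = 13*174 = 2262)
1/((105*U - 104)*q) = 1/((105*(-35) - 104)*2262) = (1/2262)/(-3675 - 104) = (1/2262)/(-3779) = -1/3779*1/2262 = -1/8548098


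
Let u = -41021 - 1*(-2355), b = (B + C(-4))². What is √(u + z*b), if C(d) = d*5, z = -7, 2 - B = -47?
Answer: I*√44553 ≈ 211.08*I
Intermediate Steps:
B = 49 (B = 2 - 1*(-47) = 2 + 47 = 49)
C(d) = 5*d
b = 841 (b = (49 + 5*(-4))² = (49 - 20)² = 29² = 841)
u = -38666 (u = -41021 + 2355 = -38666)
√(u + z*b) = √(-38666 - 7*841) = √(-38666 - 5887) = √(-44553) = I*√44553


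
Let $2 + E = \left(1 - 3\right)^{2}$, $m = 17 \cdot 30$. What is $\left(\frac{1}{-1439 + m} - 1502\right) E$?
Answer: $- \frac{2790718}{929} \approx -3004.0$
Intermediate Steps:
$m = 510$
$E = 2$ ($E = -2 + \left(1 - 3\right)^{2} = -2 + \left(-2\right)^{2} = -2 + 4 = 2$)
$\left(\frac{1}{-1439 + m} - 1502\right) E = \left(\frac{1}{-1439 + 510} - 1502\right) 2 = \left(\frac{1}{-929} - 1502\right) 2 = \left(- \frac{1}{929} - 1502\right) 2 = \left(- \frac{1395359}{929}\right) 2 = - \frac{2790718}{929}$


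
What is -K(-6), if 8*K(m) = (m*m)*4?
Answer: -18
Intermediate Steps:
K(m) = m**2/2 (K(m) = ((m*m)*4)/8 = (m**2*4)/8 = (4*m**2)/8 = m**2/2)
-K(-6) = -(-6)**2/2 = -36/2 = -1*18 = -18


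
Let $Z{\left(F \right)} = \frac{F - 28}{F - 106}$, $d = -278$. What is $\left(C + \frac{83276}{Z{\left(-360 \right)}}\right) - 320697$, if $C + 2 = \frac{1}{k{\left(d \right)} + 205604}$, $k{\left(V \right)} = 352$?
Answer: $- \frac{4408724823347}{19977732} \approx -2.2068 \cdot 10^{5}$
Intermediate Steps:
$Z{\left(F \right)} = \frac{-28 + F}{-106 + F}$
$C = - \frac{411911}{205956}$ ($C = -2 + \frac{1}{352 + 205604} = -2 + \frac{1}{205956} = - \frac{411911}{205956} \approx -2.0$)
$\left(C + \frac{83276}{Z{\left(-360 \right)}}\right) - 320697 = \left(- \frac{411911}{205956} + \frac{83276}{\frac{1}{-106 - 360} \left(-28 - 360\right)}\right) - 320697 = \left(- \frac{411911}{205956} + \frac{83276}{\frac{1}{-466} \left(-388\right)}\right) - 320697 = \left(- \frac{411911}{205956} + \frac{83276}{\left(- \frac{1}{466}\right) \left(-388\right)}\right) - 320697 = \left(- \frac{411911}{205956} + \frac{83276}{\frac{194}{233}}\right) - 320697 = \left(- \frac{411911}{205956} + 83276 \cdot \frac{233}{194}\right) - 320697 = \left(- \frac{411911}{205956} + \frac{9701654}{97}\right) - 320697 = \frac{1998073895857}{19977732} - 320697 = - \frac{4408724823347}{19977732}$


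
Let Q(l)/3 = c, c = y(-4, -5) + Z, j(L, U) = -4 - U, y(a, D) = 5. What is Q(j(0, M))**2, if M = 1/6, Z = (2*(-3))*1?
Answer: 9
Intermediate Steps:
Z = -6 (Z = -6*1 = -6)
M = 1/6 ≈ 0.16667
c = -1 (c = 5 - 6 = -1)
Q(l) = -3 (Q(l) = 3*(-1) = -3)
Q(j(0, M))**2 = (-3)**2 = 9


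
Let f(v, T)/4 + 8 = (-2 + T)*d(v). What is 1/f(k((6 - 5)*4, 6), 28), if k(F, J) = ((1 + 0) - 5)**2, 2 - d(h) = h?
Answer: -1/1488 ≈ -0.00067204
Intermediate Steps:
d(h) = 2 - h
k(F, J) = 16 (k(F, J) = (1 - 5)**2 = (-4)**2 = 16)
f(v, T) = -32 + 4*(-2 + T)*(2 - v) (f(v, T) = -32 + 4*((-2 + T)*(2 - v)) = -32 + 4*(-2 + T)*(2 - v))
1/f(k((6 - 5)*4, 6), 28) = 1/(-48 + 8*16 - 4*28*(-2 + 16)) = 1/(-48 + 128 - 4*28*14) = 1/(-48 + 128 - 1568) = 1/(-1488) = -1/1488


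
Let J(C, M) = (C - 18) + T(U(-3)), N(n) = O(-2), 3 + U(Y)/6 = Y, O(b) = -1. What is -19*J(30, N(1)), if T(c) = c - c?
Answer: -228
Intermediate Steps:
U(Y) = -18 + 6*Y
N(n) = -1
T(c) = 0
J(C, M) = -18 + C (J(C, M) = (C - 18) + 0 = (-18 + C) + 0 = -18 + C)
-19*J(30, N(1)) = -19*(-18 + 30) = -19*12 = -228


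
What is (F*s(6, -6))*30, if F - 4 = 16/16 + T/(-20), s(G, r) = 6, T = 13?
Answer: 783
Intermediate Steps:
F = 87/20 (F = 4 + (16/16 + 13/(-20)) = 4 + (16*(1/16) + 13*(-1/20)) = 4 + (1 - 13/20) = 4 + 7/20 = 87/20 ≈ 4.3500)
(F*s(6, -6))*30 = ((87/20)*6)*30 = (261/10)*30 = 783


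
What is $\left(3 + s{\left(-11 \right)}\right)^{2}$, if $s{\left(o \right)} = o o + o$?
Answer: $12769$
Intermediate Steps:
$s{\left(o \right)} = o + o^{2}$ ($s{\left(o \right)} = o^{2} + o = o + o^{2}$)
$\left(3 + s{\left(-11 \right)}\right)^{2} = \left(3 - 11 \left(1 - 11\right)\right)^{2} = \left(3 - -110\right)^{2} = \left(3 + 110\right)^{2} = 113^{2} = 12769$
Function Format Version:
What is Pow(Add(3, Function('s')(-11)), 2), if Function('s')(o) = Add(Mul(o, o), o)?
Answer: 12769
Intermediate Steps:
Function('s')(o) = Add(o, Pow(o, 2)) (Function('s')(o) = Add(Pow(o, 2), o) = Add(o, Pow(o, 2)))
Pow(Add(3, Function('s')(-11)), 2) = Pow(Add(3, Mul(-11, Add(1, -11))), 2) = Pow(Add(3, Mul(-11, -10)), 2) = Pow(Add(3, 110), 2) = Pow(113, 2) = 12769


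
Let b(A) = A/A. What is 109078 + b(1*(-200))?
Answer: 109079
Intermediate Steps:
b(A) = 1
109078 + b(1*(-200)) = 109078 + 1 = 109079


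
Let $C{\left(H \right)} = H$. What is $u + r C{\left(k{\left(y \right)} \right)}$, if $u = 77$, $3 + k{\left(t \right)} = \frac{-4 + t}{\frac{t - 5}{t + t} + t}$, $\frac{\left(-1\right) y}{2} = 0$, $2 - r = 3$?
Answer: $80$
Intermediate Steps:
$r = -1$ ($r = 2 - 3 = -1$)
$y = 0$ ($y = \left(-2\right) 0 = 0$)
$k{\left(t \right)} = -3 + \frac{-4 + t}{t + \frac{-5 + t}{2 t}}$ ($k{\left(t \right)} = -3 + \frac{-4 + t}{\frac{t - 5}{t + t} + t} = -3 + \frac{-4 + t}{\frac{-5 + t}{2 t} + t} = -3 + \frac{-4 + t}{t + \frac{-5 + t}{2 t}}$)
$u + r C{\left(k{\left(y \right)} \right)} = 77 - \frac{15 - 0 - 4 \cdot 0^{2}}{-5 + 0 + 2 \cdot 0^{2}} = 77 - \frac{15 + 0 - 0}{-5 + 0 + 2 \cdot 0} = 77 - \frac{15 + 0 + 0}{-5 + 0 + 0} = 77 - \frac{1}{-5} \cdot 15 = 77 - \left(- \frac{1}{5}\right) 15 = 77 - -3 = 77 + 3 = 80$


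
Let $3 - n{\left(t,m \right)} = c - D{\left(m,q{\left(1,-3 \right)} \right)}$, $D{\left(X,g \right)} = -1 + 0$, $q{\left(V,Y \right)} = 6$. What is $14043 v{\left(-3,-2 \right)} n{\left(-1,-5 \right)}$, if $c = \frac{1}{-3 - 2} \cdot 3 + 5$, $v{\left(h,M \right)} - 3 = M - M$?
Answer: $- \frac{505548}{5} \approx -1.0111 \cdot 10^{5}$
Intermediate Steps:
$v{\left(h,M \right)} = 3$ ($v{\left(h,M \right)} = 3 + \left(M - M\right) = 3 + 0 = 3$)
$c = \frac{22}{5}$ ($c = \frac{1}{-5} \cdot 3 + 5 = \left(- \frac{1}{5}\right) 3 + 5 = - \frac{3}{5} + 5 = \frac{22}{5} \approx 4.4$)
$D{\left(X,g \right)} = -1$
$n{\left(t,m \right)} = - \frac{12}{5}$ ($n{\left(t,m \right)} = 3 - \left(\frac{22}{5} - -1\right) = 3 - \left(\frac{22}{5} + 1\right) = 3 - \frac{27}{5} = - \frac{12}{5}$)
$14043 v{\left(-3,-2 \right)} n{\left(-1,-5 \right)} = 14043 \cdot 3 \left(- \frac{12}{5}\right) = 14043 \left(- \frac{36}{5}\right) = - \frac{505548}{5}$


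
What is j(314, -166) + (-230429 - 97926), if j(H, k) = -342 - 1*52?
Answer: -328749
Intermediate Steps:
j(H, k) = -394 (j(H, k) = -342 - 52 = -394)
j(314, -166) + (-230429 - 97926) = -394 + (-230429 - 97926) = -394 - 328355 = -328749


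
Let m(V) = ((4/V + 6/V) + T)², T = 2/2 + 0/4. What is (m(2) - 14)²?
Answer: 484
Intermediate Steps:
T = 1 (T = 2*(½) + 0*(¼) = 1 + 0 = 1)
m(V) = (1 + 10/V)² (m(V) = ((4/V + 6/V) + 1)² = (10/V + 1)² = (1 + 10/V)²)
(m(2) - 14)² = ((10 + 2)²/2² - 14)² = ((¼)*12² - 14)² = ((¼)*144 - 14)² = (36 - 14)² = 22² = 484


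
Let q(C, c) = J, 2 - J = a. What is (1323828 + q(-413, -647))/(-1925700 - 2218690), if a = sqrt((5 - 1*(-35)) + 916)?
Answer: -132383/414439 + sqrt(239)/2072195 ≈ -0.31942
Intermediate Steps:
a = 2*sqrt(239) (a = sqrt((5 + 35) + 916) = sqrt(40 + 916) = sqrt(956) = 2*sqrt(239) ≈ 30.919)
J = 2 - 2*sqrt(239) ≈ -28.919
q(C, c) = 2 - 2*sqrt(239)
(1323828 + q(-413, -647))/(-1925700 - 2218690) = (1323828 + (2 - 2*sqrt(239)))/(-1925700 - 2218690) = (1323830 - 2*sqrt(239))/(-4144390) = (1323830 - 2*sqrt(239))*(-1/4144390) = -132383/414439 + sqrt(239)/2072195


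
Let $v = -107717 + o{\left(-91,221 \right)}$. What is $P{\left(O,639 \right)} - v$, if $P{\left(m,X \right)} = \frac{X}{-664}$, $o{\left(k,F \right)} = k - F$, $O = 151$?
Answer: $\frac{71730617}{664} \approx 1.0803 \cdot 10^{5}$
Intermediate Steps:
$P{\left(m,X \right)} = - \frac{X}{664}$ ($P{\left(m,X \right)} = X \left(- \frac{1}{664}\right) = - \frac{X}{664}$)
$v = -108029$ ($v = -107717 - 312 = -108029$)
$P{\left(O,639 \right)} - v = \left(- \frac{1}{664}\right) 639 - -108029 = - \frac{639}{664} + 108029 = \frac{71730617}{664}$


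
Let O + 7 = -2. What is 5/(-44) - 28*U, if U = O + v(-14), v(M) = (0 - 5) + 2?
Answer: 14779/44 ≈ 335.89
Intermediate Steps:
v(M) = -3 (v(M) = -5 + 2 = -3)
O = -9 (O = -7 - 2 = -9)
U = -12 (U = -9 - 3 = -12)
5/(-44) - 28*U = 5/(-44) - 28*(-12) = 5*(-1/44) + 336 = -5/44 + 336 = 14779/44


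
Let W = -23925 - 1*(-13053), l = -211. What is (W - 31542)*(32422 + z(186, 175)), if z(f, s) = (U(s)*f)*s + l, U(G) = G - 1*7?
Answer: -233302914954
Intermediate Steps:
U(G) = -7 + G (U(G) = G - 7 = -7 + G)
z(f, s) = -211 + f*s*(-7 + s) (z(f, s) = ((-7 + s)*f)*s - 211 = (f*(-7 + s))*s - 211 = f*s*(-7 + s) - 211 = -211 + f*s*(-7 + s))
W = -10872 (W = -23925 + 13053 = -10872)
(W - 31542)*(32422 + z(186, 175)) = (-10872 - 31542)*(32422 + (-211 + 186*175*(-7 + 175))) = -42414*(32422 + (-211 + 186*175*168)) = -42414*(32422 + (-211 + 5468400)) = -42414*(32422 + 5468189) = -42414*5500611 = -233302914954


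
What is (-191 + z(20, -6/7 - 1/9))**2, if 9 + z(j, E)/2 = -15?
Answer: 57121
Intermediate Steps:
z(j, E) = -48 (z(j, E) = -18 + 2*(-15) = -18 - 30 = -48)
(-191 + z(20, -6/7 - 1/9))**2 = (-191 - 48)**2 = (-239)**2 = 57121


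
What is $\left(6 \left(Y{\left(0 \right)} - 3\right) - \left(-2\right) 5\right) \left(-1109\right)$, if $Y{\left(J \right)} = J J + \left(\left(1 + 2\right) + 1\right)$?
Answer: $-17744$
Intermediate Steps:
$Y{\left(J \right)} = 4 + J^{2}$ ($Y{\left(J \right)} = J^{2} + \left(3 + 1\right) = J^{2} + 4 = 4 + J^{2}$)
$\left(6 \left(Y{\left(0 \right)} - 3\right) - \left(-2\right) 5\right) \left(-1109\right) = \left(6 \left(\left(4 + 0^{2}\right) - 3\right) - \left(-2\right) 5\right) \left(-1109\right) = \left(6 \left(\left(4 + 0\right) - 3\right) - -10\right) \left(-1109\right) = \left(6 \left(4 - 3\right) + 10\right) \left(-1109\right) = \left(6 \cdot 1 + 10\right) \left(-1109\right) = \left(6 + 10\right) \left(-1109\right) = 16 \left(-1109\right) = -17744$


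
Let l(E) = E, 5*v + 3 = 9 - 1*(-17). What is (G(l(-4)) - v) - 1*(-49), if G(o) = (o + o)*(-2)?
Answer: 302/5 ≈ 60.400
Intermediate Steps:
v = 23/5 (v = -⅗ + (9 - 1*(-17))/5 = -⅗ + (9 + 17)/5 = -⅗ + (⅕)*26 = -⅗ + 26/5 = 23/5 ≈ 4.6000)
G(o) = -4*o (G(o) = (2*o)*(-2) = -4*o)
(G(l(-4)) - v) - 1*(-49) = (-4*(-4) - 1*23/5) - 1*(-49) = (16 - 23/5) + 49 = 57/5 + 49 = 302/5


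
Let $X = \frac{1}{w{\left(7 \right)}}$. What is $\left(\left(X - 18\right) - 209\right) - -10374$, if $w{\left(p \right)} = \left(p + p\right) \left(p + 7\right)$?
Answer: $\frac{1988813}{196} \approx 10147.0$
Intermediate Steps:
$w{\left(p \right)} = 2 p \left(7 + p\right)$
$X = \frac{1}{196}$ ($X = \frac{1}{2 \cdot 7 \left(7 + 7\right)} = \frac{1}{2 \cdot 7 \cdot 14} = \frac{1}{196} \approx 0.005102$)
$\left(\left(X - 18\right) - 209\right) - -10374 = \left(\left(\frac{1}{196} - 18\right) - 209\right) - -10374 = \left(\left(\frac{1}{196} - 18\right) - 209\right) + 10374 = \left(- \frac{3527}{196} - 209\right) + 10374 = - \frac{44491}{196} + 10374 = \frac{1988813}{196}$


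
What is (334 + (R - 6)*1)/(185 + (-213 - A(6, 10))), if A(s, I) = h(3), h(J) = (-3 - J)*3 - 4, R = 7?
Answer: -335/6 ≈ -55.833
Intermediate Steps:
h(J) = -13 - 3*J (h(J) = (-9 - 3*J) - 4 = -13 - 3*J)
A(s, I) = -22 (A(s, I) = -13 - 3*3 = -13 - 9 = -22)
(334 + (R - 6)*1)/(185 + (-213 - A(6, 10))) = (334 + (7 - 6)*1)/(185 + (-213 - 1*(-22))) = (334 + 1*1)/(185 + (-213 + 22)) = (334 + 1)/(185 - 191) = 335/(-6) = 335*(-1/6) = -335/6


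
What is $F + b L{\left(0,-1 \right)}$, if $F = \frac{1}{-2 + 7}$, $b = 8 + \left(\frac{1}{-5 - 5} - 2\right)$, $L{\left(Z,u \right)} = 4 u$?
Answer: $- \frac{117}{5} \approx -23.4$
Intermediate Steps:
$b = \frac{59}{10}$ ($b = 8 - \left(2 - \frac{1}{-10}\right) = 8 - \frac{21}{10} = \frac{59}{10} \approx 5.9$)
$F = \frac{1}{5} \approx 0.2$
$F + b L{\left(0,-1 \right)} = \frac{1}{5} + \frac{59 \cdot 4 \left(-1\right)}{10} = \frac{1}{5} + \frac{59}{10} \left(-4\right) = \frac{1}{5} - \frac{118}{5} = - \frac{117}{5}$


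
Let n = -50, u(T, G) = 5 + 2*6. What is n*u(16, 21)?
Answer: -850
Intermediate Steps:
u(T, G) = 17 (u(T, G) = 5 + 12 = 17)
n*u(16, 21) = -50*17 = -850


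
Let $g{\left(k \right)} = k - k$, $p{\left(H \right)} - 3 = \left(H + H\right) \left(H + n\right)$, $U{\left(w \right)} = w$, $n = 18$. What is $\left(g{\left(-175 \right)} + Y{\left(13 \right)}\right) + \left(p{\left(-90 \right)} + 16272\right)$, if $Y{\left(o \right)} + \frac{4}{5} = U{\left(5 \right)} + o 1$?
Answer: $\frac{146261}{5} \approx 29252.0$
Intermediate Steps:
$Y{\left(o \right)} = \frac{21}{5} + o$ ($Y{\left(o \right)} = - \frac{4}{5} + \left(5 + o 1\right) = - \frac{4}{5} + \left(5 + o\right) = \frac{21}{5} + o$)
$p{\left(H \right)} = 3 + 2 H \left(18 + H\right)$ ($p{\left(H \right)} = 3 + \left(H + H\right) \left(H + 18\right) = 3 + 2 H \left(18 + H\right)$)
$g{\left(k \right)} = 0$
$\left(g{\left(-175 \right)} + Y{\left(13 \right)}\right) + \left(p{\left(-90 \right)} + 16272\right) = \left(0 + \left(\frac{21}{5} + 13\right)\right) + \left(\left(3 + 2 \left(-90\right)^{2} + 36 \left(-90\right)\right) + 16272\right) = \left(0 + \frac{86}{5}\right) + \left(\left(3 + 2 \cdot 8100 - 3240\right) + 16272\right) = \frac{86}{5} + \left(\left(3 + 16200 - 3240\right) + 16272\right) = \frac{86}{5} + \left(12963 + 16272\right) = \frac{86}{5} + 29235 = \frac{146261}{5}$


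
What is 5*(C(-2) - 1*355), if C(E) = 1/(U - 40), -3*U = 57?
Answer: -104730/59 ≈ -1775.1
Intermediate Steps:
U = -19 (U = -⅓*57 = -19)
C(E) = -1/59 (C(E) = 1/(-19 - 40) = 1/(-59) = -1/59)
5*(C(-2) - 1*355) = 5*(-1/59 - 1*355) = 5*(-1/59 - 355) = 5*(-20946/59) = -104730/59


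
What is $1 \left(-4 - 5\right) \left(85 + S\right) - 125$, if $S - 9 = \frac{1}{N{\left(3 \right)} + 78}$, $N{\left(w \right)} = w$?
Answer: $- \frac{8740}{9} \approx -971.11$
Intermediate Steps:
$S = \frac{730}{81}$ ($S = 9 + \frac{1}{3 + 78} = 9 + \frac{1}{81} = \frac{730}{81} \approx 9.0123$)
$1 \left(-4 - 5\right) \left(85 + S\right) - 125 = 1 \left(-4 - 5\right) \left(85 + \frac{730}{81}\right) - 125 = 1 \left(-9\right) \frac{7615}{81} - 125 = \left(-9\right) \frac{7615}{81} - 125 = - \frac{7615}{9} - 125 = - \frac{8740}{9}$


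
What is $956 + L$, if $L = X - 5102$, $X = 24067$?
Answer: $19921$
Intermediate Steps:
$L = 18965$ ($L = 24067 - 5102 = 18965$)
$956 + L = 956 + 18965 = 19921$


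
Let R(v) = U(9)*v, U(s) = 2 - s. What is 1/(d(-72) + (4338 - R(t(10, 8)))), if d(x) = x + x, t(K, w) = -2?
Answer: 1/4180 ≈ 0.00023923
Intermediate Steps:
d(x) = 2*x
R(v) = -7*v (R(v) = (2 - 1*9)*v = (2 - 9)*v = -7*v)
1/(d(-72) + (4338 - R(t(10, 8)))) = 1/(2*(-72) + (4338 - (-7)*(-2))) = 1/(-144 + (4338 - 1*14)) = 1/(-144 + (4338 - 14)) = 1/(-144 + 4324) = 1/4180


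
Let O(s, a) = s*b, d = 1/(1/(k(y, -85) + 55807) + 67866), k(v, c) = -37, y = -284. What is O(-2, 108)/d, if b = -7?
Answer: 26494207747/27885 ≈ 9.5012e+5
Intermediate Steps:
d = 55770/3784886821 (d = 1/(1/(-37 + 55807) + 67866) = 1/(1/55770 + 67866) = 1/(3784886821/55770) = 55770/3784886821 ≈ 1.4735e-5)
O(s, a) = -7*s (O(s, a) = s*(-7) = -7*s)
O(-2, 108)/d = (-7*(-2))/(55770/3784886821) = 14*(3784886821/55770) = 26494207747/27885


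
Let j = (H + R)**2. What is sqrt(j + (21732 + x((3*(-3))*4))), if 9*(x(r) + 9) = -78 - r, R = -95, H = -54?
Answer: sqrt(395274)/3 ≈ 209.57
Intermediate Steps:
j = 22201 (j = (-54 - 95)**2 = (-149)**2 = 22201)
x(r) = -53/3 - r/9 (x(r) = -9 + (-78 - r)/9 = -9 + (-26/3 - r/9) = -53/3 - r/9)
sqrt(j + (21732 + x((3*(-3))*4))) = sqrt(22201 + (21732 + (-53/3 - 3*(-3)*4/9))) = sqrt(22201 + (21732 + (-53/3 - (-1)*4))) = sqrt(22201 + (21732 + (-53/3 - 1/9*(-36)))) = sqrt(22201 + (21732 + (-53/3 + 4))) = sqrt(22201 + (21732 - 41/3)) = sqrt(22201 + 65155/3) = sqrt(131758/3) = sqrt(395274)/3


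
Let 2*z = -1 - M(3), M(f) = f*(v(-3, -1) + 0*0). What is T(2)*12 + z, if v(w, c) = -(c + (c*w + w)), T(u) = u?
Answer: 22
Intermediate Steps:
v(w, c) = -c - w - c*w (v(w, c) = -(c + (w + c*w)) = -(c + w + c*w) = -c - w - c*w)
M(f) = f (M(f) = f*((-1*(-1) - 1*(-3) - 1*(-1)*(-3)) + 0*0) = f*((1 + 3 - 3) + 0) = f*(1 + 0) = f*1 = f)
z = -2 (z = (-1 - 1*3)/2 = (-1 - 3)/2 = (½)*(-4) = -2)
T(2)*12 + z = 2*12 - 2 = 24 - 2 = 22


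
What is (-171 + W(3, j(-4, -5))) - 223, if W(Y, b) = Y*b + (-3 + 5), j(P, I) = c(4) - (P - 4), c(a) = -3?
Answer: -377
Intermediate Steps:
j(P, I) = 1 - P (j(P, I) = -3 - (P - 4) = -3 - (-4 + P) = -3 + (4 - P) = 1 - P)
W(Y, b) = 2 + Y*b (W(Y, b) = Y*b + 2 = 2 + Y*b)
(-171 + W(3, j(-4, -5))) - 223 = (-171 + (2 + 3*(1 - 1*(-4)))) - 223 = (-171 + (2 + 3*(1 + 4))) - 223 = (-171 + (2 + 3*5)) - 223 = (-171 + (2 + 15)) - 223 = (-171 + 17) - 223 = -154 - 223 = -377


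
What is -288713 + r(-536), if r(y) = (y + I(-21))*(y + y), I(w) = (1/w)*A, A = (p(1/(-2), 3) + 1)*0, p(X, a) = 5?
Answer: 285879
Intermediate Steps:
A = 0 (A = (5 + 1)*0 = 6*0 = 0)
I(w) = 0 (I(w) = (1/w)*0 = 0/w = 0)
r(y) = 2*y² (r(y) = (y + 0)*(y + y) = y*(2*y) = 2*y²)
-288713 + r(-536) = -288713 + 2*(-536)² = -288713 + 2*287296 = -288713 + 574592 = 285879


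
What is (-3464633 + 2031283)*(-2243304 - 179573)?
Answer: 3472830747950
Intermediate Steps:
(-3464633 + 2031283)*(-2243304 - 179573) = -1433350*(-2422877) = 3472830747950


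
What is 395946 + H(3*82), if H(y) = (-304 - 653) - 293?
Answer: 394696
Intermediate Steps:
H(y) = -1250 (H(y) = -957 - 293 = -1250)
395946 + H(3*82) = 395946 - 1250 = 394696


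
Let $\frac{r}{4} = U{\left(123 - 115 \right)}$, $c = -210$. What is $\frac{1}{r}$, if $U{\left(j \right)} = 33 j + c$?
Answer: $\frac{1}{216} \approx 0.0046296$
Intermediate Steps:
$U{\left(j \right)} = -210 + 33 j$ ($U{\left(j \right)} = 33 j - 210 = -210 + 33 j$)
$r = 216$ ($r = 4 \left(-210 + 33 \left(123 - 115\right)\right) = 4 \left(-210 + 33 \cdot 8\right) = 4 \left(-210 + 264\right) = 4 \cdot 54 = 216$)
$\frac{1}{r} = \frac{1}{216}$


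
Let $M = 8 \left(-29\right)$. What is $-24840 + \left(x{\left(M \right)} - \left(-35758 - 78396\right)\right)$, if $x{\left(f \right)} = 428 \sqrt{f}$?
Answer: $89314 + 856 i \sqrt{58} \approx 89314.0 + 6519.1 i$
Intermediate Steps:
$M = -232$
$-24840 + \left(x{\left(M \right)} - \left(-35758 - 78396\right)\right) = -24840 + \left(428 \sqrt{-232} - \left(-35758 - 78396\right)\right) = -24840 + \left(428 \cdot 2 i \sqrt{58} - -114154\right) = -24840 + \left(856 i \sqrt{58} + 114154\right) = -24840 + \left(114154 + 856 i \sqrt{58}\right) = 89314 + 856 i \sqrt{58}$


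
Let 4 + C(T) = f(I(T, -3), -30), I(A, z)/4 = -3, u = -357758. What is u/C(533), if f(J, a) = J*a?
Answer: -178879/178 ≈ -1004.9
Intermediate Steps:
I(A, z) = -12 (I(A, z) = 4*(-3) = -12)
C(T) = 356 (C(T) = -4 - 12*(-30) = -4 + 360 = 356)
u/C(533) = -357758/356 = -357758*1/356 = -178879/178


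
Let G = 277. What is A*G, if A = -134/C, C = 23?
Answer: -37118/23 ≈ -1613.8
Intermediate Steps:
A = -134/23 ≈ -5.8261
A*G = -134/23*277 = -37118/23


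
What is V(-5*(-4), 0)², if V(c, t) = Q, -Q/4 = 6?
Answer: 576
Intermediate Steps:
Q = -24 (Q = -4*6 = -24)
V(c, t) = -24
V(-5*(-4), 0)² = (-24)² = 576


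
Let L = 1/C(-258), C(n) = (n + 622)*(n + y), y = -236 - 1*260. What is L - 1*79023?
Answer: -21688336489/274456 ≈ -79023.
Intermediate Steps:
y = -496 (y = -236 - 260 = -496)
C(n) = (-496 + n)*(622 + n) (C(n) = (n + 622)*(n - 496) = (622 + n)*(-496 + n) = (-496 + n)*(622 + n))
L = -1/274456 (L = 1/(-308512 + (-258)**2 + 126*(-258)) = 1/(-308512 + 66564 - 32508) = 1/(-274456) = -1/274456 ≈ -3.6436e-6)
L - 1*79023 = -1/274456 - 1*79023 = -1/274456 - 79023 = -21688336489/274456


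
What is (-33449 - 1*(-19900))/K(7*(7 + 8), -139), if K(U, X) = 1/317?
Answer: -4295033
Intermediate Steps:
K(U, X) = 1/317
(-33449 - 1*(-19900))/K(7*(7 + 8), -139) = (-33449 - 1*(-19900))/(1/317) = (-33449 + 19900)*317 = -13549*317 = -4295033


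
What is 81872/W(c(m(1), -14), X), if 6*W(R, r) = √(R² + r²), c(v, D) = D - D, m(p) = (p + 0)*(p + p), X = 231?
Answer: 23392/11 ≈ 2126.5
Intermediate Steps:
m(p) = 2*p² (m(p) = p*(2*p) = 2*p²)
c(v, D) = 0
W(R, r) = √(R² + r²)/6
81872/W(c(m(1), -14), X) = 81872/((√(0² + 231²)/6)) = 81872/((√(0 + 53361)/6)) = 81872/((√53361/6)) = 81872/(((⅙)*231)) = 81872/(77/2) = 81872*(2/77) = 23392/11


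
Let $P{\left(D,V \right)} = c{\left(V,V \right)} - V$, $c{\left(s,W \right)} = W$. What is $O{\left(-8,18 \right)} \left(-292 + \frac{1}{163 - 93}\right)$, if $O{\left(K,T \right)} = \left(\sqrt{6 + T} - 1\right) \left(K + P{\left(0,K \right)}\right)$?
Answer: $- \frac{81756}{35} + \frac{163512 \sqrt{6}}{35} \approx 9107.6$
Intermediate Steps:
$P{\left(D,V \right)} = 0$ ($P{\left(D,V \right)} = V - V = 0$)
$O{\left(K,T \right)} = K \left(-1 + \sqrt{6 + T}\right)$ ($O{\left(K,T \right)} = \left(\sqrt{6 + T} - 1\right) \left(K + 0\right) = \left(-1 + \sqrt{6 + T}\right) K = K \left(-1 + \sqrt{6 + T}\right)$)
$O{\left(-8,18 \right)} \left(-292 + \frac{1}{163 - 93}\right) = - 8 \left(-1 + \sqrt{6 + 18}\right) \left(-292 + \frac{1}{163 - 93}\right) = - 8 \left(-1 + \sqrt{24}\right) \left(-292 + \frac{1}{70}\right) = - 8 \left(-1 + 2 \sqrt{6}\right) \left(-292 + \frac{1}{70}\right) = \left(8 - 16 \sqrt{6}\right) \left(- \frac{20439}{70}\right) = - \frac{81756}{35} + \frac{163512 \sqrt{6}}{35}$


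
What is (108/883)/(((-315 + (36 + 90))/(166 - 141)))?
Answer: -100/6181 ≈ -0.016179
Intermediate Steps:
(108/883)/(((-315 + (36 + 90))/(166 - 141))) = (108*(1/883))/(((-315 + 126)/25)) = 108/(883*((-189*1/25))) = 108/(883*(-189/25)) = (108/883)*(-25/189) = -100/6181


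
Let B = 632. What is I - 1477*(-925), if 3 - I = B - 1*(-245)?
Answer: 1365351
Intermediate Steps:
I = -874 (I = 3 - (632 - 1*(-245)) = 3 - (632 + 245) = 3 - 1*877 = 3 - 877 = -874)
I - 1477*(-925) = -874 - 1477*(-925) = -874 + 1366225 = 1365351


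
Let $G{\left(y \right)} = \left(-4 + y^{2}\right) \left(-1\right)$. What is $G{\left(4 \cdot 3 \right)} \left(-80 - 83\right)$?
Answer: $22820$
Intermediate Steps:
$G{\left(y \right)} = 4 - y^{2}$
$G{\left(4 \cdot 3 \right)} \left(-80 - 83\right) = \left(4 - \left(4 \cdot 3\right)^{2}\right) \left(-80 - 83\right) = \left(4 - 12^{2}\right) \left(-163\right) = \left(4 - 144\right) \left(-163\right) = \left(-140\right) \left(-163\right) = 22820$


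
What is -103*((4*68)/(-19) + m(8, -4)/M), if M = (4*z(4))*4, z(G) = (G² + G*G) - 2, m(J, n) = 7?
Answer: 13433981/9120 ≈ 1473.0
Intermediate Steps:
z(G) = -2 + 2*G² (z(G) = (G² + G²) - 2 = 2*G² - 2 = -2 + 2*G²)
M = 480 (M = (4*(-2 + 2*4²))*4 = (4*(-2 + 2*16))*4 = (4*(-2 + 32))*4 = (4*30)*4 = 120*4 = 480)
-103*((4*68)/(-19) + m(8, -4)/M) = -103*((4*68)/(-19) + 7/480) = -103*(272*(-1/19) + 7*(1/480)) = -103*(-272/19 + 7/480) = -103*(-130427/9120) = 13433981/9120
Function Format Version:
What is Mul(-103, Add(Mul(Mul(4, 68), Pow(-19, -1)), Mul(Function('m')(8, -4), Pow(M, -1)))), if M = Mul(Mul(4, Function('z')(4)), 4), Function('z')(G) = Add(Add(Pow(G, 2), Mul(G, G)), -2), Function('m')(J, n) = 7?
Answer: Rational(13433981, 9120) ≈ 1473.0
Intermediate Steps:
Function('z')(G) = Add(-2, Mul(2, Pow(G, 2))) (Function('z')(G) = Add(Add(Pow(G, 2), Pow(G, 2)), -2) = Add(Mul(2, Pow(G, 2)), -2) = Add(-2, Mul(2, Pow(G, 2))))
M = 480 (M = Mul(Mul(4, Add(-2, Mul(2, Pow(4, 2)))), 4) = Mul(Mul(4, Add(-2, Mul(2, 16))), 4) = Mul(Mul(4, Add(-2, 32)), 4) = Mul(Mul(4, 30), 4) = Mul(120, 4) = 480)
Mul(-103, Add(Mul(Mul(4, 68), Pow(-19, -1)), Mul(Function('m')(8, -4), Pow(M, -1)))) = Mul(-103, Add(Mul(Mul(4, 68), Pow(-19, -1)), Mul(7, Pow(480, -1)))) = Mul(-103, Add(Mul(272, Rational(-1, 19)), Mul(7, Rational(1, 480)))) = Mul(-103, Add(Rational(-272, 19), Rational(7, 480))) = Mul(-103, Rational(-130427, 9120)) = Rational(13433981, 9120)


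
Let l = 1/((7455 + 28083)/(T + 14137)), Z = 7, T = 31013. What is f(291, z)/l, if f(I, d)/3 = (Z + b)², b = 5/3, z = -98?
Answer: 4003948/22575 ≈ 177.36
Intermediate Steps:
b = 5/3 (b = 5*(⅓) = 5/3 ≈ 1.6667)
f(I, d) = 676/3 (f(I, d) = 3*(7 + 5/3)² = 3*(26/3)² = 3*(676/9) = 676/3)
l = 7525/5923 (l = 1/((7455 + 28083)/(31013 + 14137)) = 1/(35538/45150) = 1/(35538*(1/45150)) = 1/(5923/7525) = 7525/5923 ≈ 1.2705)
f(291, z)/l = 676/(3*(7525/5923)) = (676/3)*(5923/7525) = 4003948/22575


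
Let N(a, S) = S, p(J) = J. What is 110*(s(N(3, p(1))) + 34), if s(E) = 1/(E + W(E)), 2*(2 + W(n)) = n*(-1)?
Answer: 11000/3 ≈ 3666.7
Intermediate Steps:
W(n) = -2 - n/2 (W(n) = -2 + (n*(-1))/2 = -2 + (-n)/2 = -2 - n/2)
s(E) = 1/(-2 + E/2) (s(E) = 1/(E + (-2 - E/2)) = 1/(-2 + E/2))
110*(s(N(3, p(1))) + 34) = 110*(2/(-4 + 1) + 34) = 110*(2/(-3) + 34) = 110*(2*(-⅓) + 34) = 110*(-⅔ + 34) = 110*(100/3) = 11000/3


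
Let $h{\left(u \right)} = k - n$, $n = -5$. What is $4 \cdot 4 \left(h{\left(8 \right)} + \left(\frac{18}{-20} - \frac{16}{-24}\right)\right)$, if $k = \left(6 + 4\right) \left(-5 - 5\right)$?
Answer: $- \frac{22856}{15} \approx -1523.7$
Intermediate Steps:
$k = -100$ ($k = 10 \left(-10\right) = -100$)
$h{\left(u \right)} = -95$ ($h{\left(u \right)} = -100 - -5 = -100 + 5 = -95$)
$4 \cdot 4 \left(h{\left(8 \right)} + \left(\frac{18}{-20} - \frac{16}{-24}\right)\right) = 4 \cdot 4 \left(-95 + \left(\frac{18}{-20} - \frac{16}{-24}\right)\right) = 16 \left(-95 + \left(18 \left(- \frac{1}{20}\right) - - \frac{2}{3}\right)\right) = 16 \left(-95 + \left(- \frac{9}{10} + \frac{2}{3}\right)\right) = 16 \left(-95 - \frac{7}{30}\right) = 16 \left(- \frac{2857}{30}\right) = - \frac{22856}{15}$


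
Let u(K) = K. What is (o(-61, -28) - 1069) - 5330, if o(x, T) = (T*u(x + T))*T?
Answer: -76175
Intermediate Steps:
o(x, T) = T²*(T + x) (o(x, T) = (T*(x + T))*T = (T*(T + x))*T = T²*(T + x))
(o(-61, -28) - 1069) - 5330 = ((-28)²*(-28 - 61) - 1069) - 5330 = (784*(-89) - 1069) - 5330 = (-69776 - 1069) - 5330 = -70845 - 5330 = -76175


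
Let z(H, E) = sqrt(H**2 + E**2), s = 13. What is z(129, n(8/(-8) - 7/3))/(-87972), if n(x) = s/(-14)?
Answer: -sqrt(3261805)/1231608 ≈ -0.0014664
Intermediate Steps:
n(x) = -13/14 (n(x) = 13/(-14) = 13*(-1/14) = -13/14)
z(H, E) = sqrt(E**2 + H**2)
z(129, n(8/(-8) - 7/3))/(-87972) = sqrt((-13/14)**2 + 129**2)/(-87972) = sqrt(169/196 + 16641)*(-1/87972) = sqrt(3261805/196)*(-1/87972) = (sqrt(3261805)/14)*(-1/87972) = -sqrt(3261805)/1231608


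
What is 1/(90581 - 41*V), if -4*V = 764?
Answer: 1/98412 ≈ 1.0161e-5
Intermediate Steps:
V = -191 (V = -1/4*764 = -191)
1/(90581 - 41*V) = 1/(90581 - 41*(-191)) = 1/(90581 + 7831) = 1/98412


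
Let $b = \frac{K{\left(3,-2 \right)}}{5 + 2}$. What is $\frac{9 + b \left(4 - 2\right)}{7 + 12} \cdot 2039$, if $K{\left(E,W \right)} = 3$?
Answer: $\frac{140691}{133} \approx 1057.8$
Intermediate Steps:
$b = \frac{3}{7}$ ($b = \frac{3}{5 + 2} = \frac{3}{7} \approx 0.42857$)
$\frac{9 + b \left(4 - 2\right)}{7 + 12} \cdot 2039 = \frac{9 + \frac{3 \left(4 - 2\right)}{7}}{7 + 12} \cdot 2039 = \frac{9 + \frac{3 \left(4 - 2\right)}{7}}{19} \cdot 2039 = \left(9 + \frac{3}{7} \cdot 2\right) \frac{1}{19} \cdot 2039 = \left(9 + \frac{6}{7}\right) \frac{1}{19} \cdot 2039 = \frac{69}{7} \cdot \frac{1}{19} \cdot 2039 = \frac{69}{133} \cdot 2039 = \frac{140691}{133}$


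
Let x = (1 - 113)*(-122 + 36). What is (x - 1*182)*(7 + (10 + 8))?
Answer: 236250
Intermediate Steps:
x = 9632 (x = -112*(-86) = 9632)
(x - 1*182)*(7 + (10 + 8)) = (9632 - 1*182)*(7 + (10 + 8)) = (9632 - 182)*(7 + 18) = 9450*25 = 236250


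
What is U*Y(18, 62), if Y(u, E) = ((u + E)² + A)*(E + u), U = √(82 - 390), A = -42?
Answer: 1017280*I*√77 ≈ 8.9266e+6*I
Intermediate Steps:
U = 2*I*√77 (U = √(-308) = 2*I*√77 ≈ 17.55*I)
Y(u, E) = (-42 + (E + u)²)*(E + u) (Y(u, E) = ((u + E)² - 42)*(E + u) = ((E + u)² - 42)*(E + u) = (-42 + (E + u)²)*(E + u))
U*Y(18, 62) = (2*I*√77)*(-42*62 - 42*18 + 62*(62 + 18)² + 18*(62 + 18)²) = (2*I*√77)*(-2604 - 756 + 62*80² + 18*80²) = (2*I*√77)*(-2604 - 756 + 62*6400 + 18*6400) = (2*I*√77)*(-2604 - 756 + 396800 + 115200) = (2*I*√77)*508640 = 1017280*I*√77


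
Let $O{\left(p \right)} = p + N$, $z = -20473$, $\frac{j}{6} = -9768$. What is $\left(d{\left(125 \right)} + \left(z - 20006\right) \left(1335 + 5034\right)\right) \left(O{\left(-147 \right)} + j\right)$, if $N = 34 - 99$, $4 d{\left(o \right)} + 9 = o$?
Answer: $15164426668040$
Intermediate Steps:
$j = -58608$ ($j = 6 \left(-9768\right) = -58608$)
$d{\left(o \right)} = - \frac{9}{4} + \frac{o}{4}$
$N = -65$ ($N = 34 - 99 = -65$)
$O{\left(p \right)} = -65 + p$ ($O{\left(p \right)} = p - 65 = -65 + p$)
$\left(d{\left(125 \right)} + \left(z - 20006\right) \left(1335 + 5034\right)\right) \left(O{\left(-147 \right)} + j\right) = \left(\left(- \frac{9}{4} + \frac{1}{4} \cdot 125\right) + \left(-20473 - 20006\right) \left(1335 + 5034\right)\right) \left(\left(-65 - 147\right) - 58608\right) = \left(\left(- \frac{9}{4} + \frac{125}{4}\right) - 257810751\right) \left(-212 - 58608\right) = \left(29 - 257810751\right) \left(-58820\right) = \left(-257810722\right) \left(-58820\right) = 15164426668040$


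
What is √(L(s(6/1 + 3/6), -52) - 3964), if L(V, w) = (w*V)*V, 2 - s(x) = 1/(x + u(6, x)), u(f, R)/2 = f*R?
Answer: 2*I*√29771599/169 ≈ 64.572*I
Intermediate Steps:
u(f, R) = 2*R*f (u(f, R) = 2*(f*R) = 2*(R*f) = 2*R*f)
s(x) = 2 - 1/(13*x) (s(x) = 2 - 1/(x + 2*x*6) = 2 - 1/(x + 12*x) = 2 - 1/(13*x))
L(V, w) = w*V² (L(V, w) = (V*w)*V = w*V²)
√(L(s(6/1 + 3/6), -52) - 3964) = √(-52*(2 - 1/(13*(6/1 + 3/6)))² - 3964) = √(-52*(2 - 1/(13*(6*1 + 3*(⅙))))² - 3964) = √(-52*(2 - 1/(13*(6 + ½)))² - 3964) = √(-52*(2 - 1/(13*13/2))² - 3964) = √(-52*(2 - 1/13*2/13)² - 3964) = √(-52*(2 - 2/169)² - 3964) = √(-52*(336/169)² - 3964) = √(-52*112896/28561 - 3964) = √(-451584/2197 - 3964) = √(-9160492/2197) = 2*I*√29771599/169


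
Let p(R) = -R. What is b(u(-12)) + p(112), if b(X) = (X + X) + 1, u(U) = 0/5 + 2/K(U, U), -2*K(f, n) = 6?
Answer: -337/3 ≈ -112.33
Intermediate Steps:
K(f, n) = -3 (K(f, n) = -½*6 = -3)
u(U) = -⅔ (u(U) = 0/5 + 2/(-3) = 0*(⅕) + 2*(-⅓) = 0 - ⅔ = -⅔)
b(X) = 1 + 2*X (b(X) = 2*X + 1 = 1 + 2*X)
b(u(-12)) + p(112) = (1 + 2*(-⅔)) - 1*112 = (1 - 4/3) - 112 = -⅓ - 112 = -337/3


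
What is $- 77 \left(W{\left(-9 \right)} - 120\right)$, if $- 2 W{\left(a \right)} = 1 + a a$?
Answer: $12397$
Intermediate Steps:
$W{\left(a \right)} = - \frac{1}{2} - \frac{a^{2}}{2}$ ($W{\left(a \right)} = - \frac{1 + a a}{2} = - \frac{1 + a^{2}}{2} = - \frac{1}{2} - \frac{a^{2}}{2}$)
$- 77 \left(W{\left(-9 \right)} - 120\right) = - 77 \left(\left(- \frac{1}{2} - \frac{\left(-9\right)^{2}}{2}\right) - 120\right) = - 77 \left(\left(- \frac{1}{2} - \frac{81}{2}\right) - 120\right) = - 77 \left(-41 - 120\right) = \left(-77\right) \left(-161\right) = 12397$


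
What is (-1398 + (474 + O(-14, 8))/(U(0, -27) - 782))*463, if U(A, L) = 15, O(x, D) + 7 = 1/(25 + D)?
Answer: -16390287970/25311 ≈ -6.4756e+5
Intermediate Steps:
O(x, D) = -7 + 1/(25 + D)
(-1398 + (474 + O(-14, 8))/(U(0, -27) - 782))*463 = (-1398 + (474 + (-174 - 7*8)/(25 + 8))/(15 - 782))*463 = (-1398 + (474 + (-174 - 56)/33)/(-767))*463 = (-1398 + (474 + (1/33)*(-230))*(-1/767))*463 = (-1398 + (474 - 230/33)*(-1/767))*463 = (-1398 + (15412/33)*(-1/767))*463 = (-1398 - 15412/25311)*463 = -35400190/25311*463 = -16390287970/25311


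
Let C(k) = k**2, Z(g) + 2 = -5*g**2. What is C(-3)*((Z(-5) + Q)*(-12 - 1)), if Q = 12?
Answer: 13455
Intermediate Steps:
Z(g) = -2 - 5*g**2
C(-3)*((Z(-5) + Q)*(-12 - 1)) = (-3)**2*(((-2 - 5*(-5)**2) + 12)*(-12 - 1)) = 9*(((-2 - 5*25) + 12)*(-13)) = 9*(((-2 - 125) + 12)*(-13)) = 9*((-127 + 12)*(-13)) = 9*(-115*(-13)) = 9*1495 = 13455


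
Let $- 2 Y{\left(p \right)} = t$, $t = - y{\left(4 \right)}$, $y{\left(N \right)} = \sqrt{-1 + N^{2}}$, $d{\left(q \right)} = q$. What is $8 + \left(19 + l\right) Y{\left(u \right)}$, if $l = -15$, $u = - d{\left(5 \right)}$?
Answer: $8 + 2 \sqrt{15} \approx 15.746$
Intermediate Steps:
$u = -5$ ($u = \left(-1\right) 5 = -5$)
$t = - \sqrt{15}$ ($t = - \sqrt{-1 + 4^{2}} = - \sqrt{-1 + 16} = - \sqrt{15} \approx -3.873$)
$Y{\left(p \right)} = \frac{\sqrt{15}}{2}$ ($Y{\left(p \right)} = - \frac{\left(-1\right) \sqrt{15}}{2} = \frac{\sqrt{15}}{2}$)
$8 + \left(19 + l\right) Y{\left(u \right)} = 8 + \left(19 - 15\right) \frac{\sqrt{15}}{2} = 8 + 4 \frac{\sqrt{15}}{2} = 8 + 2 \sqrt{15}$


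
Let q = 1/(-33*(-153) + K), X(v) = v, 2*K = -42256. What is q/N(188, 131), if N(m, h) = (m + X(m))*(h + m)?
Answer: -1/1928579576 ≈ -5.1852e-10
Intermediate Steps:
K = -21128 (K = (½)*(-42256) = -21128)
N(m, h) = 2*m*(h + m) (N(m, h) = (m + m)*(h + m) = (2*m)*(h + m) = 2*m*(h + m))
q = -1/16079 (q = 1/(-33*(-153) - 21128) = 1/(5049 - 21128) = 1/(-16079) = -1/16079 ≈ -6.2193e-5)
q/N(188, 131) = -1/(376*(131 + 188))/16079 = -1/(16079*(2*188*319)) = -1/16079/119944 = -1/16079*1/119944 = -1/1928579576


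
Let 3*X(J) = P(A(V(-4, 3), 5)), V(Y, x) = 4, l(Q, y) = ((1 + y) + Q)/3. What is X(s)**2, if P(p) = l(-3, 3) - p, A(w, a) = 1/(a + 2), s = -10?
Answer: 16/3969 ≈ 0.0040312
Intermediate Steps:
l(Q, y) = 1/3 + Q/3 + y/3 (l(Q, y) = (1 + Q + y)*(1/3) = 1/3 + Q/3 + y/3)
A(w, a) = 1/(2 + a)
P(p) = 1/3 - p (P(p) = (1/3 + (1/3)*(-3) + (1/3)*3) - p = (1/3 - 1 + 1) - p = 1/3 - p)
X(J) = 4/63 (X(J) = (1/3 - 1/(2 + 5))/3 = (1/3 - 1/7)/3 = (1/3)*(4/21) = 4/63)
X(s)**2 = (4/63)**2 = 16/3969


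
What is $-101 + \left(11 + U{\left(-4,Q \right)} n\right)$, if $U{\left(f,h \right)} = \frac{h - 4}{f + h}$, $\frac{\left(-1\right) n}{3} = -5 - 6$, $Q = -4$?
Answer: $-57$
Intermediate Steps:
$n = 33$ ($n = - 3 \left(-5 - 6\right) = \left(-3\right) \left(-11\right) = 33$)
$U{\left(f,h \right)} = \frac{-4 + h}{f + h}$
$-101 + \left(11 + U{\left(-4,Q \right)} n\right) = -101 + \left(11 + \frac{-4 - 4}{-4 - 4} \cdot 33\right) = -101 + \left(11 + \frac{1}{-8} \left(-8\right) 33\right) = -101 + \left(11 + \left(- \frac{1}{8}\right) \left(-8\right) 33\right) = -101 + \left(11 + 1 \cdot 33\right) = -101 + \left(11 + 33\right) = -101 + 44 = -57$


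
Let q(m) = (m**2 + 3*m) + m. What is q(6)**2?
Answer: 3600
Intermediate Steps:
q(m) = m**2 + 4*m
q(6)**2 = (6*(4 + 6))**2 = (6*10)**2 = 60**2 = 3600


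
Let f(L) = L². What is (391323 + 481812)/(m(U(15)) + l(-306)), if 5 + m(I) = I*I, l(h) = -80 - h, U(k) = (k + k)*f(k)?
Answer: 873135/45562721 ≈ 0.019163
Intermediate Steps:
U(k) = 2*k³ (U(k) = (k + k)*k² = (2*k)*k² = 2*k³)
m(I) = -5 + I² (m(I) = -5 + I*I = -5 + I²)
(391323 + 481812)/(m(U(15)) + l(-306)) = (391323 + 481812)/((-5 + (2*15³)²) + (-80 - 1*(-306))) = 873135/((-5 + (2*3375)²) + (-80 + 306)) = 873135/((-5 + 6750²) + 226) = 873135/((-5 + 45562500) + 226) = 873135/(45562495 + 226) = 873135/45562721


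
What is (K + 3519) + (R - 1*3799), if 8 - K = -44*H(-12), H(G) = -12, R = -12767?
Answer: -13567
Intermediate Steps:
K = -520 (K = 8 - (-44)*(-12) = 8 - 1*528 = 8 - 528 = -520)
(K + 3519) + (R - 1*3799) = (-520 + 3519) + (-12767 - 1*3799) = 2999 + (-12767 - 3799) = 2999 - 16566 = -13567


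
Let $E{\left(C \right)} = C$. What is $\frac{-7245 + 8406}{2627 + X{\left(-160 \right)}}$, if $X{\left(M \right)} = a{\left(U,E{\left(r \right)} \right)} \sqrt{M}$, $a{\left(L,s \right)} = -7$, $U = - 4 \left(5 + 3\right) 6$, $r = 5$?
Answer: $\frac{3049947}{6908969} + \frac{32508 i \sqrt{10}}{6908969} \approx 0.44145 + 0.014879 i$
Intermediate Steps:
$U = -192$ ($U = \left(-4\right) 8 \cdot 6 = \left(-32\right) 6 = -192$)
$X{\left(M \right)} = - 7 \sqrt{M}$
$\frac{-7245 + 8406}{2627 + X{\left(-160 \right)}} = \frac{-7245 + 8406}{2627 - 7 \sqrt{-160}} = \frac{1161}{2627 - 7 \cdot 4 i \sqrt{10}} = \frac{1161}{2627 - 28 i \sqrt{10}}$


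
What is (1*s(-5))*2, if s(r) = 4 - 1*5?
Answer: -2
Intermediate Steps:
s(r) = -1 (s(r) = 4 - 5 = -1)
(1*s(-5))*2 = (1*(-1))*2 = -1*2 = -2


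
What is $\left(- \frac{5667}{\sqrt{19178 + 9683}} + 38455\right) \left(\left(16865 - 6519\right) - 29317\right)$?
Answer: $-729529805 + \frac{107508657 \sqrt{589}}{4123} \approx -7.289 \cdot 10^{8}$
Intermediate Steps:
$\left(- \frac{5667}{\sqrt{19178 + 9683}} + 38455\right) \left(\left(16865 - 6519\right) - 29317\right) = \left(- \frac{5667}{\sqrt{28861}} + 38455\right) \left(\left(16865 - 6519\right) - 29317\right) = \left(- \frac{5667}{7 \sqrt{589}} + 38455\right) \left(10346 - 29317\right) = \left(- 5667 \frac{\sqrt{589}}{4123} + 38455\right) \left(-18971\right) = \left(- \frac{5667 \sqrt{589}}{4123} + 38455\right) \left(-18971\right) = \left(38455 - \frac{5667 \sqrt{589}}{4123}\right) \left(-18971\right) = -729529805 + \frac{107508657 \sqrt{589}}{4123}$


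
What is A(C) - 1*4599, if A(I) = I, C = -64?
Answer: -4663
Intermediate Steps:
A(C) - 1*4599 = -64 - 1*4599 = -64 - 4599 = -4663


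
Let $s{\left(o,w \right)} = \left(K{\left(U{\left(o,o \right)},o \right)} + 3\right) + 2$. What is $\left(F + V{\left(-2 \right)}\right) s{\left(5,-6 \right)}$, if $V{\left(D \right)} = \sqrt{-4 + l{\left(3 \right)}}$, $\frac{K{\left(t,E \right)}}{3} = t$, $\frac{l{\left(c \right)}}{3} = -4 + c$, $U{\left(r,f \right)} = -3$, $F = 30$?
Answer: $-120 - 4 i \sqrt{7} \approx -120.0 - 10.583 i$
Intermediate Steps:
$l{\left(c \right)} = -12 + 3 c$ ($l{\left(c \right)} = 3 \left(-4 + c\right) = -12 + 3 c$)
$K{\left(t,E \right)} = 3 t$
$s{\left(o,w \right)} = -4$ ($s{\left(o,w \right)} = \left(3 \left(-3\right) + 3\right) + 2 = \left(-9 + 3\right) + 2 = -6 + 2 = -4$)
$V{\left(D \right)} = i \sqrt{7}$ ($V{\left(D \right)} = \sqrt{-4 + \left(-12 + 3 \cdot 3\right)} = \sqrt{-4 + \left(-12 + 9\right)} = \sqrt{-4 - 3} = \sqrt{-7} = i \sqrt{7}$)
$\left(F + V{\left(-2 \right)}\right) s{\left(5,-6 \right)} = \left(30 + i \sqrt{7}\right) \left(-4\right) = -120 - 4 i \sqrt{7}$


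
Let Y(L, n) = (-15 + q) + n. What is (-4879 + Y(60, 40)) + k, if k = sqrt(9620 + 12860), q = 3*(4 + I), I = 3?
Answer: -4833 + 4*sqrt(1405) ≈ -4683.1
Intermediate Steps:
q = 21 (q = 3*(4 + 3) = 3*7 = 21)
k = 4*sqrt(1405) (k = sqrt(22480) = 4*sqrt(1405) ≈ 149.93)
Y(L, n) = 6 + n (Y(L, n) = (-15 + 21) + n = 6 + n)
(-4879 + Y(60, 40)) + k = (-4879 + (6 + 40)) + 4*sqrt(1405) = (-4879 + 46) + 4*sqrt(1405) = -4833 + 4*sqrt(1405)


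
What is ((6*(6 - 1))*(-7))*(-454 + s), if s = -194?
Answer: 136080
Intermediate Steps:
((6*(6 - 1))*(-7))*(-454 + s) = ((6*(6 - 1))*(-7))*(-454 - 194) = ((6*5)*(-7))*(-648) = (30*(-7))*(-648) = -210*(-648) = 136080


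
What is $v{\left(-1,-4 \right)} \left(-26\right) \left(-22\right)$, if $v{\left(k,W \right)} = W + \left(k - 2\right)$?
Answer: $-4004$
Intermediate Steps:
$v{\left(k,W \right)} = -2 + W + k$ ($v{\left(k,W \right)} = W + \left(-2 + k\right) = -2 + W + k$)
$v{\left(-1,-4 \right)} \left(-26\right) \left(-22\right) = \left(-2 - 4 - 1\right) \left(-26\right) \left(-22\right) = \left(-7\right) \left(-26\right) \left(-22\right) = 182 \left(-22\right) = -4004$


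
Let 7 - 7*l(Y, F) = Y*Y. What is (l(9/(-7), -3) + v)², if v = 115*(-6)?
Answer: 55888742464/117649 ≈ 4.7505e+5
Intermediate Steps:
l(Y, F) = 1 - Y²/7 (l(Y, F) = 1 - Y*Y/7 = 1 - Y²/7)
v = -690
(l(9/(-7), -3) + v)² = ((1 - (9/(-7))²/7) - 690)² = ((1 - (9*(-⅐))²/7) - 690)² = ((1 - (-9/7)²/7) - 690)² = ((1 - ⅐*81/49) - 690)² = ((1 - 81/343) - 690)² = (262/343 - 690)² = (-236408/343)² = 55888742464/117649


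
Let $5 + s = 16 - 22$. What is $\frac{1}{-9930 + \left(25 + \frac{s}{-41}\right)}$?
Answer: $- \frac{41}{406094} \approx -0.00010096$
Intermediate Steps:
$s = -11$ ($s = -5 + \left(16 - 22\right) = -5 - 6 = -11$)
$\frac{1}{-9930 + \left(25 + \frac{s}{-41}\right)} = \frac{1}{-9930 + \left(25 + \frac{1}{-41} \left(-11\right)\right)} = \frac{1}{-9930 + \left(25 - - \frac{11}{41}\right)} = \frac{1}{-9930 + \left(25 + \frac{11}{41}\right)} = \frac{1}{-9930 + \frac{1036}{41}} = \frac{1}{- \frac{406094}{41}} = - \frac{41}{406094}$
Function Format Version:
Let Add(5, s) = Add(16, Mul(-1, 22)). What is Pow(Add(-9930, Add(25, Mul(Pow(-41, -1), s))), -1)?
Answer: Rational(-41, 406094) ≈ -0.00010096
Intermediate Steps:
s = -11 (s = Add(-5, Add(16, Mul(-1, 22))) = Add(-5, Add(16, -22)) = Add(-5, -6) = -11)
Pow(Add(-9930, Add(25, Mul(Pow(-41, -1), s))), -1) = Pow(Add(-9930, Add(25, Mul(Pow(-41, -1), -11))), -1) = Pow(Add(-9930, Add(25, Mul(Rational(-1, 41), -11))), -1) = Pow(Add(-9930, Add(25, Rational(11, 41))), -1) = Pow(Add(-9930, Rational(1036, 41)), -1) = Pow(Rational(-406094, 41), -1) = Rational(-41, 406094)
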